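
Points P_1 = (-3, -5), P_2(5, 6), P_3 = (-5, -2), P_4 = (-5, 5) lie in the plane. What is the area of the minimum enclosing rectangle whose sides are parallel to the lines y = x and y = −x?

In coordinates u = x + y, v = x − y the rectangle is axis-aligned; the map (x,y)→(u,v) scales areas by 2.
u-values: -8, 11, -7, 0; range = 11 − (-8) = 19.
v-values: 2, -1, -3, -10; range = 2 − (-10) = 12.
Area = (19 × 12) / 2 = 114.

114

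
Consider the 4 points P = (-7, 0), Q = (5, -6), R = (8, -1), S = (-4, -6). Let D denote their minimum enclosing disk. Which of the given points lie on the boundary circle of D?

By Welzl's lemma the MEC is supported by two points (diametrically opposite) or three points (on a circumcircle).
The farthest pair is P–R with squared distance 226. The circle on this segment as diameter has centre (0.5, -0.5) and r² = 226/4 = 56.5.
Check Q: distance² to centre = 50.5 ≤ 56.5, so it lies inside.
All remaining points lie in this disk, and no smaller disk contains both endpoints, so this is the minimum enclosing circle.
The points at distance exactly r from the centre are P, R — 2 points.

P, R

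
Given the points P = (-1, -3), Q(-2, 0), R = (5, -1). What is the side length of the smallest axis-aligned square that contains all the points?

The bounding box has width 7 and height 3.
An axis-aligned square enclosing the set must have side ≥ max(width, height).
So the minimum side is max(7, 3) = 7.

7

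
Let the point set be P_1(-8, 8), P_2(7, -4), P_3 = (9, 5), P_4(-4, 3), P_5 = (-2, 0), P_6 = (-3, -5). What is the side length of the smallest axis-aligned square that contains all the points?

The bounding box has width 17 and height 13.
An axis-aligned square enclosing the set must have side ≥ max(width, height).
So the minimum side is max(17, 13) = 17.

17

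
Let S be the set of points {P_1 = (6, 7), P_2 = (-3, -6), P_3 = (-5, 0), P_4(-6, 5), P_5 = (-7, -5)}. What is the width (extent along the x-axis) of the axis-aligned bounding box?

13

max x = 6, min x = -7, so width = 13.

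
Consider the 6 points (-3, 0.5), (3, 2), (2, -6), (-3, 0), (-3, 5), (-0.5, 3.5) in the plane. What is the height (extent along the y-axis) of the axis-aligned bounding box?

max y = 5, min y = -6, so height = 11.

11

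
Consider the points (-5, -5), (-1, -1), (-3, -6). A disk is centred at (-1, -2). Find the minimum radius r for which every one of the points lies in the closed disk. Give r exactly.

The required radius is the distance from (-1, -2) to the farthest point.
Squared distances: 25, 1, 20.
Maximum is 25, attained at (-5, -5).
r = √25 = 5.

5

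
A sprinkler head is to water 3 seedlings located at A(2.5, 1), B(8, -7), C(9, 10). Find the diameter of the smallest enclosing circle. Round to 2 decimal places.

17.03

Side lengths²: AB² = 94.25, AC² = 123.25, BC² = 290.
Since BC² = 290 ≥ 123.25 + 94.25 = 217.5, the angle opposite BC is not acute, so the smallest enclosing circle has BC as diameter.
Centre = midpoint of BC = (8.5, 1.5), r² = 290/4 = 72.5.
Diameter = 2r = 2√(72.5) ≈ 17.03.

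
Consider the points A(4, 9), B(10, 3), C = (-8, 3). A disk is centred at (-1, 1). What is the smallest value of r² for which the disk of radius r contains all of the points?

The required radius is the distance from (-1, 1) to the farthest point.
Squared distances: 89, 125, 53.
Maximum is 125, attained at B.

125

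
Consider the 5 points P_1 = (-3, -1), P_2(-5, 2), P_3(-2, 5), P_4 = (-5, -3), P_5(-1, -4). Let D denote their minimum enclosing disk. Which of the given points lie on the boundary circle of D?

The minimum enclosing circle of a finite set is fixed by two of the points (as a diameter) or three (as a circumcircle).
The minimum enclosing circle is determined by three boundary points: P_3, P_4, P_5.
Their circumcentre is (-141/70, 31/70) with r² = 50881/2450.
The farthest remaining point P_2 is at distance² 27781/2450 ≤ 50881/2450.
The points at distance exactly r from the centre are P_3, P_4, P_5 — 3 points.

P_3, P_4, P_5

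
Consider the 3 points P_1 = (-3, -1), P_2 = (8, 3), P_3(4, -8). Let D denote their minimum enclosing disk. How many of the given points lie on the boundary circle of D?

Side lengths²: P_1P_2² = 137, P_1P_3² = 98, P_2P_3² = 137.
Since P_2P_3² = 137 < 137 + 98 = 235, the triangle is acute, so the smallest enclosing circle is the circumcircle.
Circumcentre = (103/30, -47/30), r² = 18769/450.
The points at distance exactly r from the centre are P_1, P_2, P_3 — 3 points.

3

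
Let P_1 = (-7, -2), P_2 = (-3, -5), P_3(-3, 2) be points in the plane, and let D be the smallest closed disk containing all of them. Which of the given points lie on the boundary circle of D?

Side lengths²: P_1P_2² = 25, P_1P_3² = 32, P_2P_3² = 49.
Since P_2P_3² = 49 < 32 + 25 = 57, the triangle is acute, so the smallest enclosing circle is the circumcircle.
Circumcentre = (-3.5, -1.5), r² = 12.5.
The points at distance exactly r from the centre are P_1, P_2, P_3 — 3 points.

P_1, P_2, P_3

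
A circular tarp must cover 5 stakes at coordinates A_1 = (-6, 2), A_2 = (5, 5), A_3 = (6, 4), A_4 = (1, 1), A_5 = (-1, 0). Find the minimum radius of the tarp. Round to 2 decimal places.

6.08

By Welzl's lemma the MEC is supported by two points (diametrically opposite) or three points (on a circumcircle).
The farthest pair is A_1–A_3 with squared distance 148. The circle on this segment as diameter has centre (0, 3) and r² = 148/4 = 37.
Check A_2: distance² to centre = 29 ≤ 37, so it lies inside.
All remaining points lie in this disk, and no smaller disk contains both endpoints, so this is the minimum enclosing circle.
r = √37 ≈ 6.08.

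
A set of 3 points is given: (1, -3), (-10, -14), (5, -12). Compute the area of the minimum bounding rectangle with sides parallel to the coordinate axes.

x ranges over [-10, 5], width 15.
y ranges over [-14, -3], height 11.
Area = 15 × 11 = 165.

165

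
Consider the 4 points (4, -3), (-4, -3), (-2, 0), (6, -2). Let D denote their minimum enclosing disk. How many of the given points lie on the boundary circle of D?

A smallest enclosing disk is always determined by at most three of the input points on its boundary.
The farthest pair is (-4, -3)–(6, -2) with squared distance 101. The circle on this segment as diameter has centre (1, -2.5) and r² = 101/4 = 25.25.
Check (4, -3): distance² to centre = 9.25 ≤ 25.25, so it lies inside.
All remaining points lie in this disk, and no smaller disk contains both endpoints, so this is the minimum enclosing circle.
The points at distance exactly r from the centre are (-4, -3), (6, -2) — 2 points.

2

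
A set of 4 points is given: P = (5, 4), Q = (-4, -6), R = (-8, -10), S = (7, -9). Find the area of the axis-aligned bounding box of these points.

210

x ranges over [-8, 7], width 15.
y ranges over [-10, 4], height 14.
Area = 15 × 14 = 210.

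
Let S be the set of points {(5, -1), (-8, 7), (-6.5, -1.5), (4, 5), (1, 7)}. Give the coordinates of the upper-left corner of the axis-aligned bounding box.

x-range [-8, 5], y-range [-1.5, 7].
The upper-left corner is (-8, 7).

(-8, 7)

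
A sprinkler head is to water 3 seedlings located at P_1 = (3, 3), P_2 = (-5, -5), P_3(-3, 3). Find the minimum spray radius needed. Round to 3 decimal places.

Side lengths²: P_1P_2² = 128, P_1P_3² = 36, P_2P_3² = 68.
Since P_1P_2² = 128 ≥ 68 + 36 = 104, the angle opposite P_1P_2 is not acute, so the smallest enclosing circle has P_1P_2 as diameter.
Centre = midpoint of P_1P_2 = (-1, -1), r² = 128/4 = 32.
r = √32 ≈ 5.657.

5.657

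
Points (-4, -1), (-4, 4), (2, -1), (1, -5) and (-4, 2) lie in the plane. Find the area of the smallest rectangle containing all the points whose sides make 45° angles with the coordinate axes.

In coordinates u = x + y, v = x − y the rectangle is axis-aligned; the map (x,y)→(u,v) scales areas by 2.
u-values: -5, 0, 1, -4, -2; range = 1 − (-5) = 6.
v-values: -3, -8, 3, 6, -6; range = 6 − (-8) = 14.
Area = (6 × 14) / 2 = 42.

42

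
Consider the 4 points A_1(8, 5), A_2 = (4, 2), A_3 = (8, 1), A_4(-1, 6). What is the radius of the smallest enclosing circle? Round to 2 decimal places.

By Welzl's lemma the MEC is supported by two points (diametrically opposite) or three points (on a circumcircle).
The farthest pair is A_3–A_4 with squared distance 106. The circle on this segment as diameter has centre (3.5, 3.5) and r² = 106/4 = 26.5.
Check A_1: distance² to centre = 22.5 ≤ 26.5, so it lies inside.
All remaining points lie in this disk, and no smaller disk contains both endpoints, so this is the minimum enclosing circle.
r = √(26.5) ≈ 5.15.

5.15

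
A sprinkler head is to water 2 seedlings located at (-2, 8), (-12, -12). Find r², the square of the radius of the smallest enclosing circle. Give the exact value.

The smallest circle enclosing two points has them as diameter endpoints.
Centre = midpoint = (-7, -2); r² = |(-2, 8)−(-12, -12)|²/4 = 500/4 = 125.

125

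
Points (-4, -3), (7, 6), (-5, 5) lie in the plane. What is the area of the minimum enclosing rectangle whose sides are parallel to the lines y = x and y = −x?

110

In coordinates u = x + y, v = x − y the rectangle is axis-aligned; the map (x,y)→(u,v) scales areas by 2.
u-values: -7, 13, 0; range = 13 − (-7) = 20.
v-values: -1, 1, -10; range = 1 − (-10) = 11.
Area = (20 × 11) / 2 = 110.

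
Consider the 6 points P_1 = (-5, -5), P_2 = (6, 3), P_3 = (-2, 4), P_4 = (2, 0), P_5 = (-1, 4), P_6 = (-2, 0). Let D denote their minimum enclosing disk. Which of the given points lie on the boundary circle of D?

By Welzl's lemma the MEC is supported by two points (diametrically opposite) or three points (on a circumcircle).
The farthest pair is P_1–P_2 with squared distance 185. The circle on this segment as diameter has centre (0.5, -1) and r² = 185/4 = 46.25.
Check P_3: distance² to centre = 31.25 ≤ 46.25, so it lies inside.
All remaining points lie in this disk, and no smaller disk contains both endpoints, so this is the minimum enclosing circle.
The points at distance exactly r from the centre are P_1, P_2 — 2 points.

P_1, P_2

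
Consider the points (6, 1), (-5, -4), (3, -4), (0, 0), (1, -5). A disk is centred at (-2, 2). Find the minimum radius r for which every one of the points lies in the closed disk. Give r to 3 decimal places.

The required radius is the distance from (-2, 2) to the farthest point.
Squared distances: 65, 45, 61, 8, 58.
Maximum is 65, attained at (6, 1).
r = √65 ≈ 8.062.

8.062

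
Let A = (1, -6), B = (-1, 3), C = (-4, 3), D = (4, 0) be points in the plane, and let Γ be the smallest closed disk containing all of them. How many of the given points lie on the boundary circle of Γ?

By Welzl's lemma the MEC is supported by two points (diametrically opposite) or three points (on a circumcircle).
The minimum enclosing circle is determined by three boundary points: A, C, D.
Their circumcentre is (-39/38, -47/38) with r² = 19345/722.
The farthest remaining point B is at distance² 12961/722 ≤ 19345/722.
The points at distance exactly r from the centre are A, C, D — 3 points.

3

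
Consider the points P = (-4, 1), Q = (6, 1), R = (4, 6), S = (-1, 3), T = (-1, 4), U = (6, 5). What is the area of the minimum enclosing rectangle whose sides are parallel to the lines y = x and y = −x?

70

In coordinates u = x + y, v = x − y the rectangle is axis-aligned; the map (x,y)→(u,v) scales areas by 2.
u-values: -3, 7, 10, 2, 3, 11; range = 11 − (-3) = 14.
v-values: -5, 5, -2, -4, -5, 1; range = 5 − (-5) = 10.
Area = (14 × 10) / 2 = 70.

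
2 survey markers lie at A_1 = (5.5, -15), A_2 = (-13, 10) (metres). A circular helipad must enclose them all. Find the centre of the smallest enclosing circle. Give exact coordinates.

The smallest circle enclosing two points has them as diameter endpoints.
Centre = midpoint = (-3.75, -2.5); r² = |A_1A_2|²/4 = 967.25/4 = 241.8125.
Centre = (-3.75, -2.5).

(-3.75, -2.5)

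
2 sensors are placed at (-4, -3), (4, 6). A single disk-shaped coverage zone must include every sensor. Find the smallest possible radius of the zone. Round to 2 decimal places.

The smallest circle enclosing two points has them as diameter endpoints.
Centre = midpoint = (0, 1.5); r² = |(-4, -3)−(4, 6)|²/4 = 145/4 = 36.25.
r = √(36.25) ≈ 6.02.

6.02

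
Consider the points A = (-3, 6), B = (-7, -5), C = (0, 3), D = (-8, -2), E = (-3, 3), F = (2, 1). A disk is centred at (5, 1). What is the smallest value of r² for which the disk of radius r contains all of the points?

The required radius is the distance from (5, 1) to the farthest point.
Squared distances: 89, 180, 29, 178, 68, 9.
Maximum is 180, attained at B.

180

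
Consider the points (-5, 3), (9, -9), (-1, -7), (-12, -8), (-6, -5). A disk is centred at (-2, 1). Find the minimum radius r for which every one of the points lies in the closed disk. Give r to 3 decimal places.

14.866

The required radius is the distance from (-2, 1) to the farthest point.
Squared distances: 13, 221, 65, 181, 52.
Maximum is 221, attained at (9, -9).
r = √221 ≈ 14.866.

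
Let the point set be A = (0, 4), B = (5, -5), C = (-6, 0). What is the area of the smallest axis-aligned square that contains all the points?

121

The bounding box has width 11 and height 9.
An axis-aligned square enclosing the set must have side ≥ max(width, height).
So the minimum side is max(11, 9) = 11.
Area = 11² = 121.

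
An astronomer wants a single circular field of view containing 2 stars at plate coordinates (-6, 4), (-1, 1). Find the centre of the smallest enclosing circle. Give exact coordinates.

(-3.5, 2.5)

The smallest circle enclosing two points has them as diameter endpoints.
Centre = midpoint = (-3.5, 2.5); r² = |(-6, 4)−(-1, 1)|²/4 = 34/4 = 8.5.
Centre = (-3.5, 2.5).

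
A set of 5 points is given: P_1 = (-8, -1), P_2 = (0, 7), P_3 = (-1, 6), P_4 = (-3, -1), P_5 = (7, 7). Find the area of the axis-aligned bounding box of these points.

120

x ranges over [-8, 7], width 15.
y ranges over [-1, 7], height 8.
Area = 15 × 8 = 120.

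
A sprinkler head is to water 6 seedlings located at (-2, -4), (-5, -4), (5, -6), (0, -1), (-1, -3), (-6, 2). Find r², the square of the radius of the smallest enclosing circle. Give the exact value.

By Welzl's lemma the MEC is supported by two points (diametrically opposite) or three points (on a circumcircle).
The farthest pair is (5, -6)–(-6, 2) with squared distance 185. The circle on this segment as diameter has centre (-0.5, -2) and r² = 185/4 = 46.25.
Check (-2, -4): distance² to centre = 6.25 ≤ 46.25, so it lies inside.
All remaining points lie in this disk, and no smaller disk contains both endpoints, so this is the minimum enclosing circle.

46.25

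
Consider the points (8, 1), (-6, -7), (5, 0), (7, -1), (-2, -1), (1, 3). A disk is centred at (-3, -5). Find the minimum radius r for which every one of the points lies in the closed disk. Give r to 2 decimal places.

12.53

The required radius is the distance from (-3, -5) to the farthest point.
Squared distances: 157, 13, 89, 116, 17, 80.
Maximum is 157, attained at (8, 1).
r = √157 ≈ 12.53.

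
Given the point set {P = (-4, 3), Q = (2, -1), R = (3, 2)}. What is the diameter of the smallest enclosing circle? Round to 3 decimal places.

Side lengths²: PQ² = 52, PR² = 50, QR² = 10.
Since PQ² = 52 < 50 + 10 = 60, the triangle is acute, so the smallest enclosing circle is the circumcircle.
Circumcentre = (-7/11, 17/11), r² = 1625/121.
Diameter = 2r = 2√(1625/121) ≈ 7.329.

7.329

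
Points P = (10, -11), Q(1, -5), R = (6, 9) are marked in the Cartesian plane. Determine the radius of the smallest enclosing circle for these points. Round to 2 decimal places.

Side lengths²: PQ² = 117, PR² = 416, QR² = 221.
Since PR² = 416 ≥ 221 + 117 = 338, the angle opposite PR is not acute, so the smallest enclosing circle has PR as diameter.
Centre = midpoint of PR = (8, -1), r² = 416/4 = 104.
r = √104 ≈ 10.20.

10.20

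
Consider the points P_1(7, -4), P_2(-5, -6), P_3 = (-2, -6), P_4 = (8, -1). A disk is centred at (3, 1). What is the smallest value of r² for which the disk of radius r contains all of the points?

The required radius is the distance from (3, 1) to the farthest point.
Squared distances: 41, 113, 74, 29.
Maximum is 113, attained at P_2.

113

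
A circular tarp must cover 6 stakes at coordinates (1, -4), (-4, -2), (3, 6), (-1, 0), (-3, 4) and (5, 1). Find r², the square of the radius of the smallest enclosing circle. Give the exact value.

By Welzl's lemma the MEC is supported by two points (diametrically opposite) or three points (on a circumcircle).
The minimum enclosing circle is determined by three boundary points: (1, -4), (-4, -2), (3, 6).
Their circumcentre is (13/54, 73/54) with r² = 42601/1458.
The farthest remaining point (5, 1) is at distance² 33205/1458 ≤ 42601/1458.

42601/1458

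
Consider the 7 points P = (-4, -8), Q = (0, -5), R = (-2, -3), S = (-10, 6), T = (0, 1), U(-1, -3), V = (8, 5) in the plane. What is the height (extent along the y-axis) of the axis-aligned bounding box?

14

max y = 6, min y = -8, so height = 14.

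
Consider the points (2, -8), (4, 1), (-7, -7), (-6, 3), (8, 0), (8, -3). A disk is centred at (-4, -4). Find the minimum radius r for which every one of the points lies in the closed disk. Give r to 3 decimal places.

The required radius is the distance from (-4, -4) to the farthest point.
Squared distances: 52, 89, 18, 53, 160, 145.
Maximum is 160, attained at (8, 0).
r = √160 ≈ 12.649.

12.649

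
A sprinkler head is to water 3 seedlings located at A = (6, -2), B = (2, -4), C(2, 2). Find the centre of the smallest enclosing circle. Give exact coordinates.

(3, -1)

Side lengths²: AB² = 20, AC² = 32, BC² = 36.
Since BC² = 36 < 32 + 20 = 52, the triangle is acute, so the smallest enclosing circle is the circumcircle.
Circumcentre = (3, -1), r² = 10.
Centre = (3, -1).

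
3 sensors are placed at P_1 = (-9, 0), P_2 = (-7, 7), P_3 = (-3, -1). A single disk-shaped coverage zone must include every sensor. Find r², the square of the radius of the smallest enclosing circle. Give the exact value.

Side lengths²: P_1P_2² = 53, P_1P_3² = 37, P_2P_3² = 80.
Since P_2P_3² = 80 < 53 + 37 = 90, the triangle is acute, so the smallest enclosing circle is the circumcircle.
Circumcentre = (-60/11, 61/22), r² = 9805/484.

9805/484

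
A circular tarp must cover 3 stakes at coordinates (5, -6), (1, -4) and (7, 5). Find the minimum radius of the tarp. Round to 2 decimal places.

5.63

Call the three points A, B, C in the order given.
Side lengths²: AB² = 20, AC² = 125, BC² = 117.
Since AC² = 125 < 117 + 20 = 137, the triangle is acute, so the smallest enclosing circle is the circumcircle.
Circumcentre = (5.3125, -0.375), r² = 31.73828125.
r = √(31.73828125) ≈ 5.63.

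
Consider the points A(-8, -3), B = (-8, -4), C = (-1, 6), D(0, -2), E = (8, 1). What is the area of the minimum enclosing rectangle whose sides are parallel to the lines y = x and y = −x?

147

In coordinates u = x + y, v = x − y the rectangle is axis-aligned; the map (x,y)→(u,v) scales areas by 2.
u-values: -11, -12, 5, -2, 9; range = 9 − (-12) = 21.
v-values: -5, -4, -7, 2, 7; range = 7 − (-7) = 14.
Area = (21 × 14) / 2 = 147.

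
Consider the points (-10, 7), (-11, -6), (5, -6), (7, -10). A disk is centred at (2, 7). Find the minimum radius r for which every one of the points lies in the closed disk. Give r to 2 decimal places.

The required radius is the distance from (2, 7) to the farthest point.
Squared distances: 144, 338, 178, 314.
Maximum is 338, attained at (-11, -6).
r = √338 ≈ 18.38.

18.38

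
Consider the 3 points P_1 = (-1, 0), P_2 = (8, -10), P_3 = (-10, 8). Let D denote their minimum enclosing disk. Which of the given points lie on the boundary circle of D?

P_2, P_3

Side lengths²: P_1P_2² = 181, P_1P_3² = 145, P_2P_3² = 648.
Since P_2P_3² = 648 ≥ 181 + 145 = 326, the angle opposite P_2P_3 is not acute, so the smallest enclosing circle has P_2P_3 as diameter.
Centre = midpoint of P_2P_3 = (-1, -1), r² = 648/4 = 162.
The points at distance exactly r from the centre are P_2, P_3 — 2 points.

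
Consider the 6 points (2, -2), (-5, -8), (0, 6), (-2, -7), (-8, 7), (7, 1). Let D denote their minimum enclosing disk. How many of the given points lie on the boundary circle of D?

The minimum enclosing circle is determined by three boundary points: (-5, -8), (-8, 7), (7, 1).
Their circumcentre is (-89/46, 19/46) with r² = 84825/1058.
The farthest remaining point (-2, -7) is at distance² 58145/1058 ≤ 84825/1058.
The points at distance exactly r from the centre are (-5, -8), (-8, 7), (7, 1) — 3 points.

3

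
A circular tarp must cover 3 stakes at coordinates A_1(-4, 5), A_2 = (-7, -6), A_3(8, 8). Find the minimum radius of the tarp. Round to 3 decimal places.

Side lengths²: A_1A_2² = 130, A_1A_3² = 153, A_2A_3² = 421.
Since A_2A_3² = 421 ≥ 153 + 130 = 283, the angle opposite A_2A_3 is not acute, so the smallest enclosing circle has A_2A_3 as diameter.
Centre = midpoint of A_2A_3 = (0.5, 1), r² = 421/4 = 105.25.
r = √(105.25) ≈ 10.259.

10.259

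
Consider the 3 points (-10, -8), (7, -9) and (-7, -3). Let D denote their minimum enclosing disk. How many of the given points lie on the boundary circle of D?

2

Call the three points A, B, C in the order given.
Side lengths²: AB² = 290, AC² = 34, BC² = 232.
Since AB² = 290 ≥ 232 + 34 = 266, the angle opposite AB is not acute, so the smallest enclosing circle has AB as diameter.
Centre = midpoint of AB = (-1.5, -8.5), r² = 290/4 = 72.5.
The points at distance exactly r from the centre are (-10, -8), (7, -9) — 2 points.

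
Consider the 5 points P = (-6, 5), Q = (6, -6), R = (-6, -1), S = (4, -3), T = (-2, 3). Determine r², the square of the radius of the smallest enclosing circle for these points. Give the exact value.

A smallest enclosing disk is always determined by at most three of the input points on its boundary.
The farthest pair is P–Q with squared distance 265. The circle on this segment as diameter has centre (0, -0.5) and r² = 265/4 = 66.25.
Check R: distance² to centre = 36.25 ≤ 66.25, so it lies inside.
All remaining points lie in this disk, and no smaller disk contains both endpoints, so this is the minimum enclosing circle.

66.25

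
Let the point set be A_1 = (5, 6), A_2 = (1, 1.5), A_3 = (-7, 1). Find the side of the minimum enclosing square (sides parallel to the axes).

12

The bounding box has width 12 and height 5.
An axis-aligned square enclosing the set must have side ≥ max(width, height).
So the minimum side is max(12, 5) = 12.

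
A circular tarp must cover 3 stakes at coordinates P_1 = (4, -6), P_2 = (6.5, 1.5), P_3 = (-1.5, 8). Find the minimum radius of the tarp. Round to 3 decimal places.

7.521

Side lengths²: P_1P_2² = 62.5, P_1P_3² = 226.25, P_2P_3² = 106.25.
Since P_1P_3² = 226.25 ≥ 106.25 + 62.5 = 168.75, the angle opposite P_1P_3 is not acute, so the smallest enclosing circle has P_1P_3 as diameter.
Centre = midpoint of P_1P_3 = (1.25, 1), r² = 226.25/4 = 56.5625.
r = √(56.5625) ≈ 7.521.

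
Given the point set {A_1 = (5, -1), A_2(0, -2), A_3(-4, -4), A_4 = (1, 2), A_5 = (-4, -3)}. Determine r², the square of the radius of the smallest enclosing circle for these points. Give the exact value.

22.5

The farthest pair is A_1–A_3 with squared distance 90. The circle on this segment as diameter has centre (0.5, -2.5) and r² = 90/4 = 22.5.
Check A_2: distance² to centre = 0.5 ≤ 22.5, so it lies inside.
All remaining points lie in this disk, and no smaller disk contains both endpoints, so this is the minimum enclosing circle.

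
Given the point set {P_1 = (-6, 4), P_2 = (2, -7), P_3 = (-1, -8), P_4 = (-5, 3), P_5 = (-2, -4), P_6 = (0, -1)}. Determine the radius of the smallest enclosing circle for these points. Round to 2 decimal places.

A smallest enclosing disk is always determined by at most three of the input points on its boundary.
The farthest pair is P_1–P_2 with squared distance 185. The circle on this segment as diameter has centre (-2, -1.5) and r² = 185/4 = 46.25.
Check P_3: distance² to centre = 43.25 ≤ 46.25, so it lies inside.
All remaining points lie in this disk, and no smaller disk contains both endpoints, so this is the minimum enclosing circle.
r = √(46.25) ≈ 6.80.

6.80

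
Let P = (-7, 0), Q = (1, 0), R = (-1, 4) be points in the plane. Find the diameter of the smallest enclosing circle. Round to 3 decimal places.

Side lengths²: PQ² = 64, PR² = 52, QR² = 20.
Since PQ² = 64 < 52 + 20 = 72, the triangle is acute, so the smallest enclosing circle is the circumcircle.
Circumcentre = (-3, 0.5), r² = 16.25.
Diameter = 2r = 2√(16.25) ≈ 8.062.

8.062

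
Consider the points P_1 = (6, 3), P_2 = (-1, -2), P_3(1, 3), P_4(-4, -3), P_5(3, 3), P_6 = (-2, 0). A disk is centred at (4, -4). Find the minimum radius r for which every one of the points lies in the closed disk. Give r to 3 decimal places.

The required radius is the distance from (4, -4) to the farthest point.
Squared distances: 53, 29, 58, 65, 50, 52.
Maximum is 65, attained at P_4.
r = √65 ≈ 8.062.

8.062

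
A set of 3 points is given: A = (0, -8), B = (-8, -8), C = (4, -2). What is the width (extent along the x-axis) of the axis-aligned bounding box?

12

max x = 4, min x = -8, so width = 12.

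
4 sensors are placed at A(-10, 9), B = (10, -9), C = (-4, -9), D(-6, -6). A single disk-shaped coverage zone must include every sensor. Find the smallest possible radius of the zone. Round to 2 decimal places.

A smallest enclosing disk is always determined by at most three of the input points on its boundary.
The farthest pair is A–B with squared distance 724. The circle on this segment as diameter has centre (0, 0) and r² = 724/4 = 181.
Check C: distance² to centre = 97 ≤ 181, so it lies inside.
All remaining points lie in this disk, and no smaller disk contains both endpoints, so this is the minimum enclosing circle.
r = √181 ≈ 13.45.

13.45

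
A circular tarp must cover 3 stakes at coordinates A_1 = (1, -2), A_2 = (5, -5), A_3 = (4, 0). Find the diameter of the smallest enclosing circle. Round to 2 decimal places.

5.41

Side lengths²: A_1A_2² = 25, A_1A_3² = 13, A_2A_3² = 26.
Since A_2A_3² = 26 < 25 + 13 = 38, the triangle is acute, so the smallest enclosing circle is the circumcircle.
Circumcentre = (123/34, -91/34), r² = 4225/578.
Diameter = 2r = 2√(4225/578) ≈ 5.41.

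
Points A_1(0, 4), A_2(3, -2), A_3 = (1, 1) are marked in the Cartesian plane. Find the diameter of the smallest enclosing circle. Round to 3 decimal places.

Side lengths²: A_1A_2² = 45, A_1A_3² = 10, A_2A_3² = 13.
Since A_1A_2² = 45 ≥ 13 + 10 = 23, the angle opposite A_1A_2 is not acute, so the smallest enclosing circle has A_1A_2 as diameter.
Centre = midpoint of A_1A_2 = (1.5, 1), r² = 45/4 = 11.25.
Diameter = 2r = 2√(11.25) ≈ 6.708.

6.708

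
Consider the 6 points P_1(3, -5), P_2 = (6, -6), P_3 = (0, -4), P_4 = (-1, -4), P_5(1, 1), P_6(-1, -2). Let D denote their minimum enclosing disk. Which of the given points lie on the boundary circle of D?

P_2, P_4, P_5

By Welzl's lemma the MEC is supported by two points (diametrically opposite) or three points (on a circumcircle).
The minimum enclosing circle is determined by three boundary points: P_2, P_4, P_5.
Their circumcentre is (245/78, -215/78) with r² = 56869/3042.
The farthest remaining point P_6 is at distance² 53905/3042 ≤ 56869/3042.
The points at distance exactly r from the centre are P_2, P_4, P_5 — 3 points.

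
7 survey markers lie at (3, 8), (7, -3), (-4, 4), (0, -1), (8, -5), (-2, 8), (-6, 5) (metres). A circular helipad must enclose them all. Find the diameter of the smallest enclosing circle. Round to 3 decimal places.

17.205

The minimum enclosing circle of a finite set is fixed by two of the points (as a diameter) or three (as a circumcircle).
The farthest pair is (8, -5)–(-6, 5) with squared distance 296. The circle on this segment as diameter has centre (1, 0) and r² = 296/4 = 74.
Check (3, 8): distance² to centre = 68 ≤ 74, so it lies inside.
All remaining points lie in this disk, and no smaller disk contains both endpoints, so this is the minimum enclosing circle.
Diameter = 2r = 2√74 ≈ 17.205.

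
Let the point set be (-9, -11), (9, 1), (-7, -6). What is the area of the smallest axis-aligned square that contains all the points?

324

The bounding box has width 18 and height 12.
An axis-aligned square enclosing the set must have side ≥ max(width, height).
So the minimum side is max(18, 12) = 18.
Area = 18² = 324.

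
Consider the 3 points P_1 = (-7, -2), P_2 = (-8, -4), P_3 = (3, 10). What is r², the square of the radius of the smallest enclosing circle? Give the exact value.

79.25

Side lengths²: P_1P_2² = 5, P_1P_3² = 244, P_2P_3² = 317.
Since P_2P_3² = 317 ≥ 244 + 5 = 249, the angle opposite P_2P_3 is not acute, so the smallest enclosing circle has P_2P_3 as diameter.
Centre = midpoint of P_2P_3 = (-2.5, 3), r² = 317/4 = 79.25.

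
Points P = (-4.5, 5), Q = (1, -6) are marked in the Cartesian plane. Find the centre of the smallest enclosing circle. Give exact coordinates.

(-1.75, -0.5)

The smallest circle enclosing two points has them as diameter endpoints.
Centre = midpoint = (-1.75, -0.5); r² = |PQ|²/4 = 151.25/4 = 37.8125.
Centre = (-1.75, -0.5).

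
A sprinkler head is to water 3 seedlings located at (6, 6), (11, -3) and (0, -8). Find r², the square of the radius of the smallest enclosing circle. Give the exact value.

Call the three points A, B, C in the order given.
Side lengths²: AB² = 106, AC² = 232, BC² = 146.
Since AC² = 232 < 146 + 106 = 252, the triangle is acute, so the smallest enclosing circle is the circumcircle.
Circumcentre = (221/62, -77/62), r² = 112201/1922.

112201/1922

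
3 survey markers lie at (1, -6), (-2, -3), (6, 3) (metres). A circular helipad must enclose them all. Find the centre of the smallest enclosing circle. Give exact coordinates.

(20/7, -8/7)

Call the three points A, B, C in the order given.
Side lengths²: AB² = 18, AC² = 106, BC² = 100.
Since AC² = 106 < 100 + 18 = 118, the triangle is acute, so the smallest enclosing circle is the circumcircle.
Circumcentre = (20/7, -8/7), r² = 1325/49.
Centre = (20/7, -8/7).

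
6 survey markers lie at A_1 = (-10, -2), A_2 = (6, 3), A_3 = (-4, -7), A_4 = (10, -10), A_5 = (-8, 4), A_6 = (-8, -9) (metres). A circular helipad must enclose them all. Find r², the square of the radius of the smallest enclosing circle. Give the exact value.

130

A smallest enclosing disk is always determined by at most three of the input points on its boundary.
The farthest pair is A_4–A_5 with squared distance 520. The circle on this segment as diameter has centre (1, -3) and r² = 520/4 = 130.
Check A_1: distance² to centre = 122 ≤ 130, so it lies inside.
All remaining points lie in this disk, and no smaller disk contains both endpoints, so this is the minimum enclosing circle.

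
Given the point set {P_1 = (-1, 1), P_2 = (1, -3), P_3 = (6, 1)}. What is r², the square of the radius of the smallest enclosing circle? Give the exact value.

12.8125

Side lengths²: P_1P_2² = 20, P_1P_3² = 49, P_2P_3² = 41.
Since P_1P_3² = 49 < 41 + 20 = 61, the triangle is acute, so the smallest enclosing circle is the circumcircle.
Circumcentre = (2.5, 0.25), r² = 12.8125.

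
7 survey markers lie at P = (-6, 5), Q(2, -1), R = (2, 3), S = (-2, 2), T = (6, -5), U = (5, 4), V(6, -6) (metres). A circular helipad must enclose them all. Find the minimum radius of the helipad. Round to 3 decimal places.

A smallest enclosing disk is always determined by at most three of the input points on its boundary.
The farthest pair is P–V with squared distance 265. The circle on this segment as diameter has centre (0, -0.5) and r² = 265/4 = 66.25.
Check Q: distance² to centre = 4.25 ≤ 66.25, so it lies inside.
All remaining points lie in this disk, and no smaller disk contains both endpoints, so this is the minimum enclosing circle.
r = √(66.25) ≈ 8.139.

8.139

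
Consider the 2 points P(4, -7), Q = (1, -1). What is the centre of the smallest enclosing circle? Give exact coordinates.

(2.5, -4)

The smallest circle enclosing two points has them as diameter endpoints.
Centre = midpoint = (2.5, -4); r² = |PQ|²/4 = 45/4 = 11.25.
Centre = (2.5, -4).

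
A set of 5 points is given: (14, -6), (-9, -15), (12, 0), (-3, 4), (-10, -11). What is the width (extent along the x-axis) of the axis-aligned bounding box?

24

max x = 14, min x = -10, so width = 24.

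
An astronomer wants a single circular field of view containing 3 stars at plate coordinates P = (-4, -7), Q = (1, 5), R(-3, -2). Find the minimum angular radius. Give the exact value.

Side lengths²: PQ² = 169, PR² = 26, QR² = 65.
Since PQ² = 169 ≥ 65 + 26 = 91, the angle opposite PQ is not acute, so the smallest enclosing circle has PQ as diameter.
Centre = midpoint of PQ = (-1.5, -1), r² = 169/4 = 42.25.
r = √(42.25) = 6.5.

6.5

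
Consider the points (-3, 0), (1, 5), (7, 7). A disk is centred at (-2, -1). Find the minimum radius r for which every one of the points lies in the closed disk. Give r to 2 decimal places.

The required radius is the distance from (-2, -1) to the farthest point.
Squared distances: 2, 45, 145.
Maximum is 145, attained at (7, 7).
r = √145 ≈ 12.04.

12.04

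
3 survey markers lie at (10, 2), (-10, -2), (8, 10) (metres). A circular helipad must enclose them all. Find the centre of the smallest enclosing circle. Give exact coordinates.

(-5/7, 25/7)

Call the three points A, B, C in the order given.
Side lengths²: AB² = 416, AC² = 68, BC² = 468.
Since BC² = 468 < 416 + 68 = 484, the triangle is acute, so the smallest enclosing circle is the circumcircle.
Circumcentre = (-5/7, 25/7), r² = 5746/49.
Centre = (-5/7, 25/7).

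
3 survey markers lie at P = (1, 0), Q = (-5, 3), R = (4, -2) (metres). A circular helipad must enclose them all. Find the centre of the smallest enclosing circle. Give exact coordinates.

Side lengths²: PQ² = 45, PR² = 13, QR² = 106.
Since QR² = 106 ≥ 45 + 13 = 58, the angle opposite QR is not acute, so the smallest enclosing circle has QR as diameter.
Centre = midpoint of QR = (-0.5, 0.5), r² = 106/4 = 26.5.
Centre = (-0.5, 0.5).

(-0.5, 0.5)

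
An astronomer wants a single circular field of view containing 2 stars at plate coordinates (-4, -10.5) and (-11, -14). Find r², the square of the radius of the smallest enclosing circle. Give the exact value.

15.3125

The smallest circle enclosing two points has them as diameter endpoints.
Centre = midpoint = (-7.5, -12.25); r² = |(-4, -10.5)−(-11, -14)|²/4 = 61.25/4 = 15.3125.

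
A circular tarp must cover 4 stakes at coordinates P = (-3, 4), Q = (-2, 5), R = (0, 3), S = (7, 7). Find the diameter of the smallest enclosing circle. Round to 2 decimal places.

10.44

The farthest pair is P–S with squared distance 109. The circle on this segment as diameter has centre (2, 5.5) and r² = 109/4 = 27.25.
Check Q: distance² to centre = 16.25 ≤ 27.25, so it lies inside.
All remaining points lie in this disk, and no smaller disk contains both endpoints, so this is the minimum enclosing circle.
Diameter = 2r = 2√(27.25) ≈ 10.44.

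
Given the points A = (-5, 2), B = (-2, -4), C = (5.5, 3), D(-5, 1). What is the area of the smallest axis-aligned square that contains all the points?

The bounding box has width 10.5 and height 7.
An axis-aligned square enclosing the set must have side ≥ max(width, height).
So the minimum side is max(10.5, 7) = 10.5.
Area = 10.5² = 110.25.

110.25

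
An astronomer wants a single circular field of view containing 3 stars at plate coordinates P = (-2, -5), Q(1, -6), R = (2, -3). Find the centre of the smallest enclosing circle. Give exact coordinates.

Side lengths²: PQ² = 10, PR² = 20, QR² = 10.
Since PR² = 20 ≥ 10 + 10 = 20, the angle opposite PR is not acute, so the smallest enclosing circle has PR as diameter.
Centre = midpoint of PR = (0, -4), r² = 20/4 = 5.
Centre = (0, -4).

(0, -4)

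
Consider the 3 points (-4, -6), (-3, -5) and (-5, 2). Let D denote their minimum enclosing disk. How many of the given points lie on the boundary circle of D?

2

Call the three points A, B, C in the order given.
Side lengths²: AB² = 2, AC² = 65, BC² = 53.
Since AC² = 65 ≥ 53 + 2 = 55, the angle opposite AC is not acute, so the smallest enclosing circle has AC as diameter.
Centre = midpoint of AC = (-4.5, -2), r² = 65/4 = 16.25.
The points at distance exactly r from the centre are (-4, -6), (-5, 2) — 2 points.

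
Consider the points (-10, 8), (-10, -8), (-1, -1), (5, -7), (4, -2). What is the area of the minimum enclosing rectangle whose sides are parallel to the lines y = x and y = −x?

In coordinates u = x + y, v = x − y the rectangle is axis-aligned; the map (x,y)→(u,v) scales areas by 2.
u-values: -2, -18, -2, -2, 2; range = 2 − (-18) = 20.
v-values: -18, -2, 0, 12, 6; range = 12 − (-18) = 30.
Area = (20 × 30) / 2 = 300.

300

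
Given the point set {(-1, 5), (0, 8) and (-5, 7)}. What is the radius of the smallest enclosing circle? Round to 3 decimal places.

Call the three points A, B, C in the order given.
Side lengths²: AB² = 10, AC² = 20, BC² = 26.
Since BC² = 26 < 20 + 10 = 30, the triangle is acute, so the smallest enclosing circle is the circumcircle.
Circumcentre = (-17/7, 50/7), r² = 325/49.
r = √(325/49) ≈ 2.575.

2.575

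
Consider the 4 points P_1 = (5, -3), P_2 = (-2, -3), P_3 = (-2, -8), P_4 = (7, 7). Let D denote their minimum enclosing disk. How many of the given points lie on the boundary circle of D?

2

The farthest pair is P_3–P_4 with squared distance 306. The circle on this segment as diameter has centre (2.5, -0.5) and r² = 306/4 = 76.5.
Check P_1: distance² to centre = 12.5 ≤ 76.5, so it lies inside.
All remaining points lie in this disk, and no smaller disk contains both endpoints, so this is the minimum enclosing circle.
The points at distance exactly r from the centre are P_3, P_4 — 2 points.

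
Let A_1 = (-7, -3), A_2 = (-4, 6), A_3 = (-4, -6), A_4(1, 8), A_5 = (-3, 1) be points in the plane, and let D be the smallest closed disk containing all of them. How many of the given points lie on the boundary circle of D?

2

By Welzl's lemma the MEC is supported by two points (diametrically opposite) or three points (on a circumcircle).
The farthest pair is A_3–A_4 with squared distance 221. The circle on this segment as diameter has centre (-1.5, 1) and r² = 221/4 = 55.25.
Check A_1: distance² to centre = 46.25 ≤ 55.25, so it lies inside.
All remaining points lie in this disk, and no smaller disk contains both endpoints, so this is the minimum enclosing circle.
The points at distance exactly r from the centre are A_3, A_4 — 2 points.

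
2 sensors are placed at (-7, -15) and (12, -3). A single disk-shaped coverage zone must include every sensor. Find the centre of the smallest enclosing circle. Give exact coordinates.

The smallest circle enclosing two points has them as diameter endpoints.
Centre = midpoint = (2.5, -9); r² = |(-7, -15)−(12, -3)|²/4 = 505/4 = 126.25.
Centre = (2.5, -9).

(2.5, -9)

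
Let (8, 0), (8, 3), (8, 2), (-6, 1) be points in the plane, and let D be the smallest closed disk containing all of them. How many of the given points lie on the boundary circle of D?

3

By Welzl's lemma the MEC is supported by two points (diametrically opposite) or three points (on a circumcircle).
The minimum enclosing circle is determined by three boundary points: (8, 0), (8, 3), (-6, 1).
Their circumcentre is (15/14, 1.5) with r² = 4925/98.
The farthest remaining point (8, 2) is at distance² 4729/98 ≤ 4925/98.
The points at distance exactly r from the centre are (8, 0), (8, 3), (-6, 1) — 3 points.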